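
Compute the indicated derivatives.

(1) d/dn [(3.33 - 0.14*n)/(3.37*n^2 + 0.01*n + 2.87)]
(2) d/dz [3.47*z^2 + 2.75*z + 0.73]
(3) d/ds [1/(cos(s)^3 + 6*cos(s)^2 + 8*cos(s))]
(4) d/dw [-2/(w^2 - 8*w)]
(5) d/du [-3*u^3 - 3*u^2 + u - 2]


(1) = (0.4718*n^2 - 22.4442*n - 0.4351)/(11.3569*n^4 + 0.0674*n^3 + 19.3439*n^2 + 0.0574*n + 8.2369)
(2) = 6.94*z + 2.75
(3) = (3*sin(s) + 8*sin(s)/cos(s)^2 + 12*tan(s))/((cos(s) + 2)^2*(cos(s) + 4)^2)
(4) = 4*(w - 4)/(w^2*(w - 8)^2)
(5) = -9*u^2 - 6*u + 1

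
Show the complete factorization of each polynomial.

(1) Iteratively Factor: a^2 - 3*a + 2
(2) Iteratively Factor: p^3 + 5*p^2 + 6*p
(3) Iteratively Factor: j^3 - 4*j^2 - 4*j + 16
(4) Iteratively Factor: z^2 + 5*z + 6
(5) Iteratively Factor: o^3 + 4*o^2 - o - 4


(1) = (a - 2)*(a - 1)
(2) = (p + 2)*(p^2 + 3*p) = (p + 2)*(p + 3)*(p)
(3) = (j - 2)*(j^2 - 2*j - 8) = (j - 4)*(j - 2)*(j + 2)
(4) = (z + 3)*(z + 2)
(5) = (o + 1)*(o^2 + 3*o - 4) = (o - 1)*(o + 1)*(o + 4)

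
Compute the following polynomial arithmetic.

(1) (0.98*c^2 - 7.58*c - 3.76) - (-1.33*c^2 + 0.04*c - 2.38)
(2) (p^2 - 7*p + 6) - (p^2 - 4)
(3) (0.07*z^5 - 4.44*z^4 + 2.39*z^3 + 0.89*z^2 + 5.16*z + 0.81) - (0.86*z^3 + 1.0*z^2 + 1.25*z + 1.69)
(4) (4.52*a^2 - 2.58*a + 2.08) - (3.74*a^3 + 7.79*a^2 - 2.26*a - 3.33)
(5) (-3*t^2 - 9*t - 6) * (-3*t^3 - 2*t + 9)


(1) = 2.31*c^2 - 7.62*c - 1.38
(2) = 10 - 7*p
(3) = 0.07*z^5 - 4.44*z^4 + 1.53*z^3 - 0.11*z^2 + 3.91*z - 0.88
(4) = -3.74*a^3 - 3.27*a^2 - 0.32*a + 5.41
(5) = 9*t^5 + 27*t^4 + 24*t^3 - 9*t^2 - 69*t - 54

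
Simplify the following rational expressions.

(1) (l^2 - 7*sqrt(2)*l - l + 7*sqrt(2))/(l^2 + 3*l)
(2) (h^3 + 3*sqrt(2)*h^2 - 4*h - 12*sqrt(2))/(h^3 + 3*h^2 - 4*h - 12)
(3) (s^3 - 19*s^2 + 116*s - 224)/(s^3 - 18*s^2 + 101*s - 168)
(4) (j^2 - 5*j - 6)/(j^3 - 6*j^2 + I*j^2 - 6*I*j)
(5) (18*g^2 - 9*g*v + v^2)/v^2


(1) = (l^2 + l*(-7*sqrt(2) - 1) + 7*sqrt(2))/(l^2 + 3*l)
(2) = (h + 3*sqrt(2))/(h + 3)
(3) = (s - 4)/(s - 3)
(4) = (j + 1)/(j^2 + I*j)
(5) = (18*g^2 - 9*g*v + v^2)/v^2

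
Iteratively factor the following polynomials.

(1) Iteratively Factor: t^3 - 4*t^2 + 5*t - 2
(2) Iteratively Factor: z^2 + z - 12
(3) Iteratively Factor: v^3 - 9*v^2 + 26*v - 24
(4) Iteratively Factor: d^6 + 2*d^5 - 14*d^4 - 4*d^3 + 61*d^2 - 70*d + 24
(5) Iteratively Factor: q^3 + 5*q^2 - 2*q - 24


(1) = (t - 1)*(t^2 - 3*t + 2) = (t - 1)^2*(t - 2)
(2) = (z - 3)*(z + 4)
(3) = (v - 2)*(v^2 - 7*v + 12) = (v - 3)*(v - 2)*(v - 4)
(4) = (d - 1)*(d^5 + 3*d^4 - 11*d^3 - 15*d^2 + 46*d - 24) = (d - 2)*(d - 1)*(d^4 + 5*d^3 - d^2 - 17*d + 12) = (d - 2)*(d - 1)^2*(d^3 + 6*d^2 + 5*d - 12) = (d - 2)*(d - 1)^2*(d + 4)*(d^2 + 2*d - 3) = (d - 2)*(d - 1)^2*(d + 3)*(d + 4)*(d - 1)
(5) = (q + 4)*(q^2 + q - 6) = (q + 3)*(q + 4)*(q - 2)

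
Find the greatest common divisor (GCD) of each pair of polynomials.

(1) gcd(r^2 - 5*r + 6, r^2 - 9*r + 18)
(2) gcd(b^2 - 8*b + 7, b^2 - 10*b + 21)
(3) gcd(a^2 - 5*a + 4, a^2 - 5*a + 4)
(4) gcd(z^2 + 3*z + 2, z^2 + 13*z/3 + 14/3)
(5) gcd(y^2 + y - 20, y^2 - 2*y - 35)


(1) = r - 3
(2) = b - 7
(3) = gcd((a - 4)*(a - 1), (a - 4)*(a - 1)) = a^2 - 5*a + 4
(4) = z + 2
(5) = y + 5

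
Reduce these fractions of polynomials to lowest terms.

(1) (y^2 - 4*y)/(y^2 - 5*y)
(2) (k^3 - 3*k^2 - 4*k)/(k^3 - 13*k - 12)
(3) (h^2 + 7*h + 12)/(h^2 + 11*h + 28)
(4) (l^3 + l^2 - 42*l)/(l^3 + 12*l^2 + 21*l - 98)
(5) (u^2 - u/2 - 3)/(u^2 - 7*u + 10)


(1) = (y - 4)/(y - 5)
(2) = k/(k + 3)
(3) = (h + 3)/(h + 7)
(4) = (l^2 - 6*l)/(l^2 + 5*l - 14)
(5) = (2*u + 3)/(2*u - 10)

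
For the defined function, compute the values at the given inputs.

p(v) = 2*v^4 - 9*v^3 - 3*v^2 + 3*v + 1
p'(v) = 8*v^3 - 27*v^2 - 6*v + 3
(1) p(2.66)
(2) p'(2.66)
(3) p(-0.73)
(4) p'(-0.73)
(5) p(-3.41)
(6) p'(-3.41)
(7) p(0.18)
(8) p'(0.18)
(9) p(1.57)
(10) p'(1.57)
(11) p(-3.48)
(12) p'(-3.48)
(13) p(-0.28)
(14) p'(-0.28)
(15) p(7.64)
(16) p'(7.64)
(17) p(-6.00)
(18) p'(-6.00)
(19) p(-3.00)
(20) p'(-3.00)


(1) = -81.51
(2) = -53.43
(3) = 1.28
(4) = -10.12
(5) = 583.18
(6) = -607.71
(7) = 1.39
(8) = 1.09
(9) = -24.36
(10) = -42.01
(11) = 626.85
(12) = -640.25
(13) = 0.13
(14) = 2.39
(15) = 2649.34
(16) = 1948.73
(17) = 4411.00
(18) = -2661.00
(19) = 370.00
(20) = -438.00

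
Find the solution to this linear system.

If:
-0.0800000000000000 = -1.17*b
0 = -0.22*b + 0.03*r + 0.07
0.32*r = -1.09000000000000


Then:
No Solution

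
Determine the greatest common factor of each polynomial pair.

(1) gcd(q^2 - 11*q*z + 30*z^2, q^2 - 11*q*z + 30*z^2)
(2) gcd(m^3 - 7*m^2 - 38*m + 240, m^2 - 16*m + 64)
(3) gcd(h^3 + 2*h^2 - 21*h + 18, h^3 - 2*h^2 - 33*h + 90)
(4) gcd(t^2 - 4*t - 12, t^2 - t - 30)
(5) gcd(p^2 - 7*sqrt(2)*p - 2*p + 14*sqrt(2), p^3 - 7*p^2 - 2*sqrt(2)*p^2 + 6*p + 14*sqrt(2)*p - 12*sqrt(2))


(1) = q^2 - 11*q*z + 30*z^2
(2) = gcd((m - 8)*(m - 5)*(m + 6), (m - 8)^2) = m - 8
(3) = gcd((h - 3)*(h - 1)*(h + 6), (h - 5)*(h - 3)*(h + 6)) = h^2 + 3*h - 18
(4) = t - 6
(5) = gcd((p - 2)*(p - 7*sqrt(2)), (p - 6)*(p - 1)*(p - 2*sqrt(2))) = 1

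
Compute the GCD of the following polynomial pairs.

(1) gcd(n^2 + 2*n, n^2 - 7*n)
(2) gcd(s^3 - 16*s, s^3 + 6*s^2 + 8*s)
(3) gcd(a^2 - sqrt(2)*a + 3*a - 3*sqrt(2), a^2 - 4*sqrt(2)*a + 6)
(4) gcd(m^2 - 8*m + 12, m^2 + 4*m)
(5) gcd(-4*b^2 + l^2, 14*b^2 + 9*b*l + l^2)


(1) = n
(2) = gcd(s*(s - 4)*(s + 4), s*(s + 2)*(s + 4)) = s^2 + 4*s
(3) = gcd((a + 3)*(a - sqrt(2)), (a - 3*sqrt(2))*(a - sqrt(2))) = a - sqrt(2)
(4) = 1
(5) = gcd((-2*b + l)*(2*b + l), (2*b + l)*(7*b + l)) = 2*b + l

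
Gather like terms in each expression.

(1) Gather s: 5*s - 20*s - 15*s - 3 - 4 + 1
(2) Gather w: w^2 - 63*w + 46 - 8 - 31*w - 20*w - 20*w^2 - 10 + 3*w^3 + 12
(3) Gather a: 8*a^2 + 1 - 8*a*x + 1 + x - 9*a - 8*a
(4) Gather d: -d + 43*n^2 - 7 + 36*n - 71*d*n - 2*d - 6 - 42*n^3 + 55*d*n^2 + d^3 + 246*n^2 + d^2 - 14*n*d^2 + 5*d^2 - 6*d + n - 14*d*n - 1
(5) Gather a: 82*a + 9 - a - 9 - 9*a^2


(1) = -30*s - 6
(2) = 3*w^3 - 19*w^2 - 114*w + 40
(3) = 8*a^2 + a*(-8*x - 17) + x + 2
(4) = d^3 + d^2*(6 - 14*n) + d*(55*n^2 - 85*n - 9) - 42*n^3 + 289*n^2 + 37*n - 14
(5) = -9*a^2 + 81*a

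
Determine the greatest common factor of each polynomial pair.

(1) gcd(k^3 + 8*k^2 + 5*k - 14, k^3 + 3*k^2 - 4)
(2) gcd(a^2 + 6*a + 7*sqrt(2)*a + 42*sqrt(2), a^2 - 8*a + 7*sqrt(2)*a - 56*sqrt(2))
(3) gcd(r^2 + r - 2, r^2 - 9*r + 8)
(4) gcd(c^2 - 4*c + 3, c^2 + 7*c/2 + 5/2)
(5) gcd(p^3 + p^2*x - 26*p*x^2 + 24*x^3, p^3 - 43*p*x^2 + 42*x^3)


(1) = gcd((k - 1)*(k + 2)*(k + 7), (k - 1)*(k + 2)^2) = k^2 + k - 2
(2) = gcd((a + 6)*(a + 7*sqrt(2)), (a - 8)*(a + 7*sqrt(2))) = a + 7*sqrt(2)
(3) = r - 1
(4) = 1
(5) = -p + x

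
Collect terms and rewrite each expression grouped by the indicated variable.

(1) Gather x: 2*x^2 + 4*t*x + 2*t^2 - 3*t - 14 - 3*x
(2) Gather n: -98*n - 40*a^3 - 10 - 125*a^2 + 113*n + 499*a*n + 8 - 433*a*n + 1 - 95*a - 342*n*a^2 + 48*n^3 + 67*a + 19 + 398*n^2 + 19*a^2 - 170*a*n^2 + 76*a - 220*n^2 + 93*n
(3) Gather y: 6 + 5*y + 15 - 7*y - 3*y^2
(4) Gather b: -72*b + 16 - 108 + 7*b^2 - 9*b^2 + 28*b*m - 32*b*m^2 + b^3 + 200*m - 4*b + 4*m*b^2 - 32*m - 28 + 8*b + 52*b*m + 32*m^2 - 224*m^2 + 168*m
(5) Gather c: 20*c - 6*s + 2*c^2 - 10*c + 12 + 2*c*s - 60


(1) = 2*t^2 - 3*t + 2*x^2 + x*(4*t - 3) - 14
(2) = -40*a^3 - 106*a^2 + 48*a + 48*n^3 + n^2*(178 - 170*a) + n*(-342*a^2 + 66*a + 108) + 18
(3) = -3*y^2 - 2*y + 21
(4) = b^3 + b^2*(4*m - 2) + b*(-32*m^2 + 80*m - 68) - 192*m^2 + 336*m - 120
(5) = 2*c^2 + c*(2*s + 10) - 6*s - 48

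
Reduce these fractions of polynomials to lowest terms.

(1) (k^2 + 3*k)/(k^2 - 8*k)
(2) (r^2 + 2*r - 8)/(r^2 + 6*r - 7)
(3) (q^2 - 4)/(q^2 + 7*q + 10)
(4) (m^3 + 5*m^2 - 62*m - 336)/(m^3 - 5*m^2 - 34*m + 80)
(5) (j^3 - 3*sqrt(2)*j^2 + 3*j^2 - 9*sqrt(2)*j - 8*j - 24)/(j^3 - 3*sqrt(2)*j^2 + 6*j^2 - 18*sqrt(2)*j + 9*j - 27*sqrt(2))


(1) = (k + 3)/(k - 8)
(2) = (r^2 + 2*r - 8)/(r^2 + 6*r - 7)
(3) = (q - 2)/(q + 5)
(4) = (m^2 + 13*m + 42)/(m^2 + 3*m - 10)
(5) = (j^2 - 3*sqrt(2)*j - 8)/(j^2 + j*(3 - 3*sqrt(2)) - 9*sqrt(2))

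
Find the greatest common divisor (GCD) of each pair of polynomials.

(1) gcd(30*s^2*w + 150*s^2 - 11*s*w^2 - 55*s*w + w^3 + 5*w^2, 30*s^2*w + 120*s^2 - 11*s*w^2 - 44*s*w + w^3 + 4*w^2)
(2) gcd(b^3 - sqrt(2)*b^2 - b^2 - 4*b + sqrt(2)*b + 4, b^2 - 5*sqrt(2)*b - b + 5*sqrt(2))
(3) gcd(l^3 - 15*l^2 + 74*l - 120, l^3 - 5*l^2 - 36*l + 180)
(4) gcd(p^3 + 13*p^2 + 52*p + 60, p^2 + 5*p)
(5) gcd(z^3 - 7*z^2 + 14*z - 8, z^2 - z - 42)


(1) = gcd((-6*s + w)*(-5*s + w)*(w + 5), (-6*s + w)*(-5*s + w)*(w + 4)) = 30*s^2 - 11*s*w + w^2
(2) = b - 1
(3) = gcd((l - 6)*(l - 5)*(l - 4), (l - 6)*(l - 5)*(l + 6)) = l^2 - 11*l + 30
(4) = p + 5
(5) = 1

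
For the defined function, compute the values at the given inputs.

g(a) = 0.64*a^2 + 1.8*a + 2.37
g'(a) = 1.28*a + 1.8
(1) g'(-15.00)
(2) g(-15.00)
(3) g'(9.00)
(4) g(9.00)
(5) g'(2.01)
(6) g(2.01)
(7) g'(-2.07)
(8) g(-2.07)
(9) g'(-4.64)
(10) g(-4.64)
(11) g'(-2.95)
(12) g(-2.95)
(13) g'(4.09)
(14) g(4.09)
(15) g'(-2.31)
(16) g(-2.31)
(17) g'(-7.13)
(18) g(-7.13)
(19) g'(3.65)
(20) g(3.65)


(1) = -17.40
(2) = 119.37
(3) = 13.32
(4) = 70.41
(5) = 4.37
(6) = 8.57
(7) = -0.85
(8) = 1.39
(9) = -4.14
(10) = 7.80
(11) = -1.98
(12) = 2.63
(13) = 7.04
(14) = 20.44
(15) = -1.16
(16) = 1.63
(17) = -7.33
(18) = 22.07
(19) = 6.47
(20) = 17.47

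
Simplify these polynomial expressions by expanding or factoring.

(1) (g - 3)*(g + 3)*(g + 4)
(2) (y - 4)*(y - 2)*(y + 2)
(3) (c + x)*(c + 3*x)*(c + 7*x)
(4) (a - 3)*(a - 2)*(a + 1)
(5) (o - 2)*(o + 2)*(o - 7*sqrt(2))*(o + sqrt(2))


(1) = g^3 + 4*g^2 - 9*g - 36
(2) = y^3 - 4*y^2 - 4*y + 16
(3) = c^3 + 11*c^2*x + 31*c*x^2 + 21*x^3
(4) = a^3 - 4*a^2 + a + 6
(5) = o^4 - 6*sqrt(2)*o^3 - 18*o^2 + 24*sqrt(2)*o + 56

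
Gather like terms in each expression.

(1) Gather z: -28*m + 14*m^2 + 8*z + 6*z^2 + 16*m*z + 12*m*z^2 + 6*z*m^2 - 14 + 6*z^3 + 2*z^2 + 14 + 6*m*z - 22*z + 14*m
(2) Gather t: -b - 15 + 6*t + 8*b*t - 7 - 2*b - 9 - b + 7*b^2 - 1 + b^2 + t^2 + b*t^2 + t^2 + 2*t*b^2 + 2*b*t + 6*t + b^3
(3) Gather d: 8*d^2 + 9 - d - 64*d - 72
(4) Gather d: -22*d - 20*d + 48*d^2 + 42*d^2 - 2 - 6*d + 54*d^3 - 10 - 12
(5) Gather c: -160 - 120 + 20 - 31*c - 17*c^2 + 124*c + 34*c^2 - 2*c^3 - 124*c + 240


(1) = 14*m^2 - 14*m + 6*z^3 + z^2*(12*m + 8) + z*(6*m^2 + 22*m - 14)
(2) = b^3 + 8*b^2 - 4*b + t^2*(b + 2) + t*(2*b^2 + 10*b + 12) - 32
(3) = 8*d^2 - 65*d - 63
(4) = 54*d^3 + 90*d^2 - 48*d - 24
(5) = -2*c^3 + 17*c^2 - 31*c - 20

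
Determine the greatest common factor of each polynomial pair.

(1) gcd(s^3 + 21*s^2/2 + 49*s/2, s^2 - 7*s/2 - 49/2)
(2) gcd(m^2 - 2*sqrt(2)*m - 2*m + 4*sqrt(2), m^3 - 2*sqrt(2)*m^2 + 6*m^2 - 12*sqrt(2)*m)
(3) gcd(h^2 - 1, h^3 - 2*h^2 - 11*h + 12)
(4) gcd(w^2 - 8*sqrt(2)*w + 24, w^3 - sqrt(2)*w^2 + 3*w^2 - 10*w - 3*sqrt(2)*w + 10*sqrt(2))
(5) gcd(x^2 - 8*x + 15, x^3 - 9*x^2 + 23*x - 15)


(1) = gcd(s*(s + 7/2)*(s + 7), (s - 7)*(s + 7/2)) = s + 7/2
(2) = m - 2*sqrt(2)
(3) = h - 1
(4) = gcd((w - 6*sqrt(2))*(w - 2*sqrt(2)), (w - 2)*(w + 5)*(w - sqrt(2))) = 1
(5) = gcd((x - 5)*(x - 3), (x - 5)*(x - 3)*(x - 1)) = x^2 - 8*x + 15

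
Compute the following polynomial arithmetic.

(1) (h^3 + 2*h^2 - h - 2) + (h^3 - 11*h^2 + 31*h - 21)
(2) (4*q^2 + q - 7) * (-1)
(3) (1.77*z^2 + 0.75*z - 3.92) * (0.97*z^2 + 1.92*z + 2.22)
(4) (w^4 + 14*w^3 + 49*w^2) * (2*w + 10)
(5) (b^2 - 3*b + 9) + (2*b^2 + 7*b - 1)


(1) = 2*h^3 - 9*h^2 + 30*h - 23
(2) = -4*q^2 - q + 7
(3) = 1.7169*z^4 + 4.1259*z^3 + 1.567*z^2 - 5.8614*z - 8.7024
(4) = 2*w^5 + 38*w^4 + 238*w^3 + 490*w^2
(5) = 3*b^2 + 4*b + 8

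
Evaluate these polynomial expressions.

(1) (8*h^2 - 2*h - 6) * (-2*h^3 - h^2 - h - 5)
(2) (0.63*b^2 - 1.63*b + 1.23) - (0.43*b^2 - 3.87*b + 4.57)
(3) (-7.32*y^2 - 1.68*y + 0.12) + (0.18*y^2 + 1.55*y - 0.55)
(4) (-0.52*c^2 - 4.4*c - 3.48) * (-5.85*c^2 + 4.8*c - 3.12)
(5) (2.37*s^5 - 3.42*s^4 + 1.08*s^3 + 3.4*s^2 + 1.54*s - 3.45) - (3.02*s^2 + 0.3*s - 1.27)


(1) = -16*h^5 - 4*h^4 + 6*h^3 - 32*h^2 + 16*h + 30
(2) = 0.2*b^2 + 2.24*b - 3.34
(3) = -7.14*y^2 - 0.13*y - 0.43
(4) = 3.042*c^4 + 23.244*c^3 + 0.8604*c^2 - 2.976*c + 10.8576
(5) = 2.37*s^5 - 3.42*s^4 + 1.08*s^3 + 0.38*s^2 + 1.24*s - 2.18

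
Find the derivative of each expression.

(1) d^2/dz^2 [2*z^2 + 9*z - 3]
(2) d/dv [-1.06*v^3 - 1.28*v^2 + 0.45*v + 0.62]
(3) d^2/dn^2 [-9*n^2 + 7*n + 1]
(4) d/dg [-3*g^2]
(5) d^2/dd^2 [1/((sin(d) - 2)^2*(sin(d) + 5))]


(1) = 4
(2) = -3.18*v^2 - 2.56*v + 0.45
(3) = -18
(4) = -6*g
(5) = (-9*sin(d)^4 - 47*sin(d)^3 - 112*sin(d)^2 - 16*sin(d) + 118)/((sin(d) - 2)^4*(sin(d) + 5)^3)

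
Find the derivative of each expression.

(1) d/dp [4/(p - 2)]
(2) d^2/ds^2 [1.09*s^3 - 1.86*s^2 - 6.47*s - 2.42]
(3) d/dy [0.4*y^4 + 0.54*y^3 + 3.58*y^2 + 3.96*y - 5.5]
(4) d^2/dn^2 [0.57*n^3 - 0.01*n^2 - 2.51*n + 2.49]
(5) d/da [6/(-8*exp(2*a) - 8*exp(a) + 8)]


(1) = -4/(p - 2)^2
(2) = 6.54*s - 3.72
(3) = 1.6*y^3 + 1.62*y^2 + 7.16*y + 3.96
(4) = 3.42*n - 0.02
(5) = 3*(2*exp(a) + 1)*exp(a)/(4*(exp(2*a) + exp(a) - 1)^2)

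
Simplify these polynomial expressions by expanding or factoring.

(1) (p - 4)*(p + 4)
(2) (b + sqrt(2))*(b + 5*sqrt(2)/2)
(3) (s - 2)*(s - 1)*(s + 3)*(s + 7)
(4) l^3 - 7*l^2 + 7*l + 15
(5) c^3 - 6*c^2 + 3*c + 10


(1) = p^2 - 16
(2) = b^2 + 7*sqrt(2)*b/2 + 5
(3) = s^4 + 7*s^3 - 7*s^2 - 43*s + 42
(4) = (l - 5)*(l - 3)*(l + 1)
(5) = (c - 5)*(c - 2)*(c + 1)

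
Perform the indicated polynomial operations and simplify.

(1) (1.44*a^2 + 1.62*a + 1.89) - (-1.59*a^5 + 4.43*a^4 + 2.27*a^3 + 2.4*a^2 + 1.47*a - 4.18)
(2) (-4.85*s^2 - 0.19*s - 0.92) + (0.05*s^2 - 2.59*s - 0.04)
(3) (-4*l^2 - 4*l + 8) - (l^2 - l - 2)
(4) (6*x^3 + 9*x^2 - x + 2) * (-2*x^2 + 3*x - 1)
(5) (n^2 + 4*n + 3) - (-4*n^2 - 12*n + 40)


(1) = 1.59*a^5 - 4.43*a^4 - 2.27*a^3 - 0.96*a^2 + 0.15*a + 6.07
(2) = -4.8*s^2 - 2.78*s - 0.96
(3) = -5*l^2 - 3*l + 10
(4) = -12*x^5 + 23*x^3 - 16*x^2 + 7*x - 2
(5) = 5*n^2 + 16*n - 37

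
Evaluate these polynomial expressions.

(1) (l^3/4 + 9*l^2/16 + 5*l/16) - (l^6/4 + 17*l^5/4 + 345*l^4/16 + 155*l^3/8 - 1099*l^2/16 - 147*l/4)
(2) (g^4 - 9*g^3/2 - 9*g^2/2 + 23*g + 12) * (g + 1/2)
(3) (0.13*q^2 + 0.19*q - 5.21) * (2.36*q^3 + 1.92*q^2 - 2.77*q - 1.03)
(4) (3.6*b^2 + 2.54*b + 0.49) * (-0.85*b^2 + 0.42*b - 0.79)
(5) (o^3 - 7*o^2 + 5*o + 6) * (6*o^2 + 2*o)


(1) = -l^6/4 - 17*l^5/4 - 345*l^4/16 - 153*l^3/8 + 277*l^2/4 + 593*l/16
(2) = g^5 - 4*g^4 - 27*g^3/4 + 83*g^2/4 + 47*g/2 + 6
(3) = 0.3068*q^5 + 0.698*q^4 - 12.2909*q^3 - 10.6634*q^2 + 14.236*q + 5.3663
(4) = -3.06*b^4 - 0.647*b^3 - 2.1937*b^2 - 1.8008*b - 0.3871
(5) = 6*o^5 - 40*o^4 + 16*o^3 + 46*o^2 + 12*o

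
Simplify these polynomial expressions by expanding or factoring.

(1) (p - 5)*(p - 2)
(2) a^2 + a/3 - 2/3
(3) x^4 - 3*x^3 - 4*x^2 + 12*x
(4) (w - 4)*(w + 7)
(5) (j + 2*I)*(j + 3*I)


(1) = p^2 - 7*p + 10
(2) = (a - 2/3)*(a + 1)
(3) = x*(x - 3)*(x - 2)*(x + 2)
(4) = w^2 + 3*w - 28
(5) = j^2 + 5*I*j - 6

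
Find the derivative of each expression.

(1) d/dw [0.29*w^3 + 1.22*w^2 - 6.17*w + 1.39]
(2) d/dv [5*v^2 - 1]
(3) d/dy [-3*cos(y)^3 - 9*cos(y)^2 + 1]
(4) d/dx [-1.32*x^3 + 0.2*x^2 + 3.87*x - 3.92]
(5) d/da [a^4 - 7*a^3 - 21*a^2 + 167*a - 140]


(1) = 0.87*w^2 + 2.44*w - 6.17
(2) = 10*v
(3) = 9*(cos(y) + 2)*sin(y)*cos(y)
(4) = -3.96*x^2 + 0.4*x + 3.87
(5) = 4*a^3 - 21*a^2 - 42*a + 167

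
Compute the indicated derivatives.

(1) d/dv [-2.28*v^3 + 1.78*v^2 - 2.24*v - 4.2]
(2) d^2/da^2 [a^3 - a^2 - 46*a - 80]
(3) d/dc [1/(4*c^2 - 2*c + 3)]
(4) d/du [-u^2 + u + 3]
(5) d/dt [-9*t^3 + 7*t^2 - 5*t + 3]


(1) = -6.84*v^2 + 3.56*v - 2.24
(2) = 6*a - 2
(3) = 2*(1 - 4*c)/(4*c^2 - 2*c + 3)^2
(4) = 1 - 2*u
(5) = -27*t^2 + 14*t - 5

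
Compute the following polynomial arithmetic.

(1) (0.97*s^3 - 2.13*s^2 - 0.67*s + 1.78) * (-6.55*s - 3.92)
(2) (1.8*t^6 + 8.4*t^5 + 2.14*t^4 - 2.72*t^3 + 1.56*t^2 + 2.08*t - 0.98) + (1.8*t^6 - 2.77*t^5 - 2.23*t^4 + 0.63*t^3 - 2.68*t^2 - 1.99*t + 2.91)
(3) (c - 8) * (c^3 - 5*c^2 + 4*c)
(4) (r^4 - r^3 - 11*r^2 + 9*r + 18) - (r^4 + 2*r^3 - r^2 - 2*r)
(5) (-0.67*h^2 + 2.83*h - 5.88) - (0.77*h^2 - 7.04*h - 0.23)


(1) = -6.3535*s^4 + 10.1491*s^3 + 12.7381*s^2 - 9.0326*s - 6.9776
(2) = 3.6*t^6 + 5.63*t^5 - 0.09*t^4 - 2.09*t^3 - 1.12*t^2 + 0.09*t + 1.93
(3) = c^4 - 13*c^3 + 44*c^2 - 32*c
(4) = -3*r^3 - 10*r^2 + 11*r + 18
(5) = -1.44*h^2 + 9.87*h - 5.65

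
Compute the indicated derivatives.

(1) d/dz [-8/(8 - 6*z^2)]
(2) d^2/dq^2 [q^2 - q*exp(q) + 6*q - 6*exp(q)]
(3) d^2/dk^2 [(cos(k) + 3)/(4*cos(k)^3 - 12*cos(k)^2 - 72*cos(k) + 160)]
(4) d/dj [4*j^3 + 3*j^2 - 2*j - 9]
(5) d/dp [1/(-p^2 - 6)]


(1) = -24*z/(3*z^2 - 4)^2
(2) = -q*exp(q) - 8*exp(q) + 2
(3) = (18*(cos(k) + 3)*(sin(k)^2 + 2*cos(k) + 5)^2*sin(k)^2 - (cos(k)^3 - 3*cos(k)^2 - 18*cos(k) + 40)^2*cos(k) + 3*(cos(k)^3 - 3*cos(k)^2 - 18*cos(k) + 40)*(4*(1 - cos(2*k))^2 - 138*cos(k) - 108*cos(2*k) + 2*cos(3*k) + 3*cos(4*k) + 17)/8)/(4*(cos(k)^3 - 3*cos(k)^2 - 18*cos(k) + 40)^3)
(4) = 12*j^2 + 6*j - 2
(5) = 2*p/(p^2 + 6)^2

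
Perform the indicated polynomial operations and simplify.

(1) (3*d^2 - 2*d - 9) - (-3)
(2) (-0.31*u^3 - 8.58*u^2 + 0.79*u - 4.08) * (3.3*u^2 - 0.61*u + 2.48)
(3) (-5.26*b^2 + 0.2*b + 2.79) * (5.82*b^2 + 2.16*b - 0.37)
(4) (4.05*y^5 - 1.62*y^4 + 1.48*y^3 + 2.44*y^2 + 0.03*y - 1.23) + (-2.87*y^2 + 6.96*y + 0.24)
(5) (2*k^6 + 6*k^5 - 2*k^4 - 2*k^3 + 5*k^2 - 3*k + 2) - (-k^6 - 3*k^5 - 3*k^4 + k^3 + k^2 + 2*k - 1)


(1) = 3*d^2 - 2*d - 6
(2) = -1.023*u^5 - 28.1249*u^4 + 7.072*u^3 - 35.2243*u^2 + 4.448*u - 10.1184
(3) = -30.6132*b^4 - 10.1976*b^3 + 18.616*b^2 + 5.9524*b - 1.0323
(4) = 4.05*y^5 - 1.62*y^4 + 1.48*y^3 - 0.43*y^2 + 6.99*y - 0.99
(5) = 3*k^6 + 9*k^5 + k^4 - 3*k^3 + 4*k^2 - 5*k + 3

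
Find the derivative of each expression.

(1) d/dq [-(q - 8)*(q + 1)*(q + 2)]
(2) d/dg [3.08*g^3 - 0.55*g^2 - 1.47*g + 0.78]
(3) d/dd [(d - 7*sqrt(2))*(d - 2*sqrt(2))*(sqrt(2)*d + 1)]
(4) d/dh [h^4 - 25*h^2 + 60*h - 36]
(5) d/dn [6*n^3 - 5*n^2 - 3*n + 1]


(1) = -3*q^2 + 10*q + 22
(2) = 9.24*g^2 - 1.1*g - 1.47
(3) = 3*sqrt(2)*d^2 - 34*d + 19*sqrt(2)
(4) = 4*h^3 - 50*h + 60
(5) = 18*n^2 - 10*n - 3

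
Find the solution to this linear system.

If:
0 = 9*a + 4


Then:
a = -4/9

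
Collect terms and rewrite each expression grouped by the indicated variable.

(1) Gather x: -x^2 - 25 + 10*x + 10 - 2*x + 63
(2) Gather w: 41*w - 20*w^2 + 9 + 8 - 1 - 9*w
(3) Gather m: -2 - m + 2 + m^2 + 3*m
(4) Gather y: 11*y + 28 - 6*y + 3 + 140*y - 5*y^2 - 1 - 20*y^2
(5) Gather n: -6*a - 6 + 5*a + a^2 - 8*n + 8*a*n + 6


(1) = -x^2 + 8*x + 48
(2) = -20*w^2 + 32*w + 16
(3) = m^2 + 2*m
(4) = -25*y^2 + 145*y + 30
(5) = a^2 - a + n*(8*a - 8)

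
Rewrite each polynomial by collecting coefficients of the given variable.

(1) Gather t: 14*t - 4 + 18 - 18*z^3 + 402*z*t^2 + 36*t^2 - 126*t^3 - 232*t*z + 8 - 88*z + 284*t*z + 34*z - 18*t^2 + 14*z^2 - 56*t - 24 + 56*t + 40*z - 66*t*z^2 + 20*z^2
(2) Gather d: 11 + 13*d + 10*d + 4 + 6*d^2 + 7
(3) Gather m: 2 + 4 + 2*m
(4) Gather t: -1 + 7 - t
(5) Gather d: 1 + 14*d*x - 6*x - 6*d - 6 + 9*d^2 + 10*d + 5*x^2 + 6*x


(1) = -126*t^3 + t^2*(402*z + 18) + t*(-66*z^2 + 52*z + 14) - 18*z^3 + 34*z^2 - 14*z - 2
(2) = 6*d^2 + 23*d + 22
(3) = 2*m + 6
(4) = 6 - t
(5) = 9*d^2 + d*(14*x + 4) + 5*x^2 - 5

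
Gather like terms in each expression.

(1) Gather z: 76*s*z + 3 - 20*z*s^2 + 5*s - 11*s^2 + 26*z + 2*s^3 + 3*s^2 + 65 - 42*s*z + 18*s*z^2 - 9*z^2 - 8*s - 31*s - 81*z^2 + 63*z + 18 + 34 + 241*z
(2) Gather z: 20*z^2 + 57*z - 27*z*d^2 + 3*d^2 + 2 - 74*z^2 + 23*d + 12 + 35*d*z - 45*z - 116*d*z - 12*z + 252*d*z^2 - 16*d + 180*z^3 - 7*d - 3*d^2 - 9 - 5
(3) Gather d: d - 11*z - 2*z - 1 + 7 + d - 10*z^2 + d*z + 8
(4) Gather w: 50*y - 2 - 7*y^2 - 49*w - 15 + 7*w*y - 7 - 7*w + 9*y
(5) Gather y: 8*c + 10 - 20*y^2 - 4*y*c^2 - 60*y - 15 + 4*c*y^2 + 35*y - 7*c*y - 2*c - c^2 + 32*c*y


(1) = 2*s^3 - 8*s^2 - 34*s + z^2*(18*s - 90) + z*(-20*s^2 + 34*s + 330) + 120
(2) = 180*z^3 + z^2*(252*d - 54) + z*(-27*d^2 - 81*d)
(3) = d*(z + 2) - 10*z^2 - 13*z + 14
(4) = w*(7*y - 56) - 7*y^2 + 59*y - 24
(5) = -c^2 + 6*c + y^2*(4*c - 20) + y*(-4*c^2 + 25*c - 25) - 5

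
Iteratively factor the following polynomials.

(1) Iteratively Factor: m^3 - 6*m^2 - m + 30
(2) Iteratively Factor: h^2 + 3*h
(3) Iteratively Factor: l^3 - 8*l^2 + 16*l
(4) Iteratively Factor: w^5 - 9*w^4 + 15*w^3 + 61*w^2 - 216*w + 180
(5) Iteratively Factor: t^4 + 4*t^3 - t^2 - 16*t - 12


(1) = (m - 5)*(m^2 - m - 6) = (m - 5)*(m + 2)*(m - 3)
(2) = (h)*(h + 3)
(3) = (l - 4)*(l^2 - 4*l) = l*(l - 4)*(l - 4)
(4) = (w + 3)*(w^4 - 12*w^3 + 51*w^2 - 92*w + 60) = (w - 2)*(w + 3)*(w^3 - 10*w^2 + 31*w - 30) = (w - 3)*(w - 2)*(w + 3)*(w^2 - 7*w + 10) = (w - 3)*(w - 2)^2*(w + 3)*(w - 5)
(5) = (t + 3)*(t^3 + t^2 - 4*t - 4) = (t - 2)*(t + 3)*(t^2 + 3*t + 2) = (t - 2)*(t + 2)*(t + 3)*(t + 1)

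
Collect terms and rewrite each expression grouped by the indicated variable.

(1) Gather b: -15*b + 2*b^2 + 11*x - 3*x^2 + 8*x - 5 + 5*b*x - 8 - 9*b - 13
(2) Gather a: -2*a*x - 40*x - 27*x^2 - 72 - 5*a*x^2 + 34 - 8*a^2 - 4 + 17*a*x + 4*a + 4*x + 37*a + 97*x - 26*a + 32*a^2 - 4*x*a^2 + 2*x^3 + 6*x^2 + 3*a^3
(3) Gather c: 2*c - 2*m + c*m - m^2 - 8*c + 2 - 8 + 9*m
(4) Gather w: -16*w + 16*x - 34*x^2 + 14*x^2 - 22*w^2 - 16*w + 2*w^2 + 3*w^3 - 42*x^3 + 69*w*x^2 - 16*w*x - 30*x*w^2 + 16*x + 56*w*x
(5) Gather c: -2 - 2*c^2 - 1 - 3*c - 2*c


(1) = 2*b^2 + b*(5*x - 24) - 3*x^2 + 19*x - 26
(2) = 3*a^3 + a^2*(24 - 4*x) + a*(-5*x^2 + 15*x + 15) + 2*x^3 - 21*x^2 + 61*x - 42
(3) = c*(m - 6) - m^2 + 7*m - 6
(4) = 3*w^3 + w^2*(-30*x - 20) + w*(69*x^2 + 40*x - 32) - 42*x^3 - 20*x^2 + 32*x
(5) = -2*c^2 - 5*c - 3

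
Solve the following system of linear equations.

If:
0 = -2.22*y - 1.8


Then:
y = -0.81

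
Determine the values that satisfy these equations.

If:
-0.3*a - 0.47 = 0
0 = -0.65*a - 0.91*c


Then:
a = -1.57
c = 1.12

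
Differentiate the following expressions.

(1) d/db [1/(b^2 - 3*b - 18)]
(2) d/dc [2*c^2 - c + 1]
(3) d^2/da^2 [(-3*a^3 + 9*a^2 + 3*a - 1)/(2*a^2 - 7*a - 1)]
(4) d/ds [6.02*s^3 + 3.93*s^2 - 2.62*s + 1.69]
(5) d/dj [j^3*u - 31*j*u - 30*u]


(1) = (3 - 2*b)/(-b^2 + 3*b + 18)^2
(2) = 4*c - 1
(3) = 6*(-5*a^3 - 7*a^2 + 17*a - 21)/(8*a^6 - 84*a^5 + 282*a^4 - 259*a^3 - 141*a^2 - 21*a - 1)
(4) = 18.06*s^2 + 7.86*s - 2.62
(5) = u*(3*j^2 - 31)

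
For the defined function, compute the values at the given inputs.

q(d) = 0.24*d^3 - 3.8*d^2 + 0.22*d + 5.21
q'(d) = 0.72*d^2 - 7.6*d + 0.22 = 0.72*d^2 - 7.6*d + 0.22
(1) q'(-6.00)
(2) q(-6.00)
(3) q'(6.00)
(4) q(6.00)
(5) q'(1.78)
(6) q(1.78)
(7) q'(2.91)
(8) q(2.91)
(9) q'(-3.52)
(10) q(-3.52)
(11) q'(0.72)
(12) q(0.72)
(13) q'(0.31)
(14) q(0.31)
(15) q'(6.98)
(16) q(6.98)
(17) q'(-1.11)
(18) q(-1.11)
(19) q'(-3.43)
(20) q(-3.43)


(1) = 71.74
(2) = -184.75
(3) = -19.46
(4) = -78.43
(5) = -11.03
(6) = -5.08
(7) = -15.80
(8) = -20.41
(9) = 35.89
(10) = -53.12
(11) = -4.88
(12) = 3.49
(13) = -2.07
(14) = 4.92
(15) = -17.75
(16) = -96.78
(17) = 9.54
(18) = -0.04
(19) = 34.76
(20) = -49.94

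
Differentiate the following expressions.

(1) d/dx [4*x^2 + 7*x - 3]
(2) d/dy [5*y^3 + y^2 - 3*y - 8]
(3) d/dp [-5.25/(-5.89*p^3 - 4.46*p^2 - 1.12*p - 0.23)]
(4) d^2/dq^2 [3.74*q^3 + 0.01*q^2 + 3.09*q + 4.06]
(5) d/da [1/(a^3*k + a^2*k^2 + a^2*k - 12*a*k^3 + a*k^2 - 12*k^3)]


(1) = 8*x + 7
(2) = 15*y^2 + 2*y - 3
(3) = (-92.7675*p^2 - 46.83*p - 5.88)/(5.89*p^3 + 4.46*p^2 + 1.12*p + 0.23)^2
(4) = 22.44*q + 0.02
(5) = (-3*a^2 - 2*a*k - 2*a + 12*k^2 - k)/(k*(a^3 + a^2*k + a^2 - 12*a*k^2 + a*k - 12*k^2)^2)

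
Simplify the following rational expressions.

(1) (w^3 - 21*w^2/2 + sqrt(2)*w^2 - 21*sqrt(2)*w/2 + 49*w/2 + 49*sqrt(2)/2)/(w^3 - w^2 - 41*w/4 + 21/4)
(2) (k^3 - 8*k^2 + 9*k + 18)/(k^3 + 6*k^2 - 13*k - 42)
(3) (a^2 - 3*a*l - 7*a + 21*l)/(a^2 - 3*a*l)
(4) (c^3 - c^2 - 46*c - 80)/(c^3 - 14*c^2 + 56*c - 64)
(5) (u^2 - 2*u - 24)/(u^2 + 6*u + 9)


(1) = (8*w^2 + w*(-56 + 8*sqrt(2)) - 56*sqrt(2))/(8*w^2 + 20*w - 12)
(2) = (k^2 - 5*k - 6)/(k^2 + 9*k + 14)
(3) = (a - 7)/a
(4) = (c^2 + 7*c + 10)/(c^2 - 6*c + 8)
(5) = (u^2 - 2*u - 24)/(u^2 + 6*u + 9)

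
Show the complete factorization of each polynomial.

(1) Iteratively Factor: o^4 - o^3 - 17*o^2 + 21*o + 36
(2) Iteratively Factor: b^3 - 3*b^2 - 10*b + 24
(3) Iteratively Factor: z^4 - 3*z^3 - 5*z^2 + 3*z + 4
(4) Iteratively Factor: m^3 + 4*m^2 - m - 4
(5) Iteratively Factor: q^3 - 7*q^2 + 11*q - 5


(1) = (o - 3)*(o^3 + 2*o^2 - 11*o - 12) = (o - 3)*(o + 1)*(o^2 + o - 12) = (o - 3)*(o + 1)*(o + 4)*(o - 3)
(2) = (b + 3)*(b^2 - 6*b + 8) = (b - 2)*(b + 3)*(b - 4)
(3) = (z - 1)*(z^3 - 2*z^2 - 7*z - 4) = (z - 4)*(z - 1)*(z^2 + 2*z + 1) = (z - 4)*(z - 1)*(z + 1)*(z + 1)
(4) = (m + 1)*(m^2 + 3*m - 4) = (m - 1)*(m + 1)*(m + 4)
(5) = (q - 1)*(q^2 - 6*q + 5) = (q - 5)*(q - 1)*(q - 1)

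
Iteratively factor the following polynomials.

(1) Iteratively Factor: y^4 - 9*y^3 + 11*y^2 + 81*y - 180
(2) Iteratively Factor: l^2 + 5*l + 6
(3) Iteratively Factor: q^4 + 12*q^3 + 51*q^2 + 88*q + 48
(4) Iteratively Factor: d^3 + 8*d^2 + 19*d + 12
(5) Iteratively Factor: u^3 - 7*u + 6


(1) = (y - 4)*(y^3 - 5*y^2 - 9*y + 45) = (y - 5)*(y - 4)*(y^2 - 9) = (y - 5)*(y - 4)*(y - 3)*(y + 3)
(2) = (l + 3)*(l + 2)
(3) = (q + 4)*(q^3 + 8*q^2 + 19*q + 12) = (q + 4)^2*(q^2 + 4*q + 3) = (q + 3)*(q + 4)^2*(q + 1)
(4) = (d + 4)*(d^2 + 4*d + 3) = (d + 1)*(d + 4)*(d + 3)
(5) = (u - 2)*(u^2 + 2*u - 3) = (u - 2)*(u - 1)*(u + 3)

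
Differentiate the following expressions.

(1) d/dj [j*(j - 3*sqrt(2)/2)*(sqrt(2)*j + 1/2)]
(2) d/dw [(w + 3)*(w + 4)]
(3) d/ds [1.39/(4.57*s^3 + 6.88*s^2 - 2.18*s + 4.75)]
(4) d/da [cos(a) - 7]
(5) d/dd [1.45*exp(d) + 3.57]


(1) = 3*sqrt(2)*j^2 - 5*j - 3*sqrt(2)/4
(2) = 2*w + 7
(3) = (-19.0569*s^2 - 19.1264*s + 3.0302)/(4.57*s^3 + 6.88*s^2 - 2.18*s + 4.75)^2
(4) = -sin(a)
(5) = 1.45*exp(d)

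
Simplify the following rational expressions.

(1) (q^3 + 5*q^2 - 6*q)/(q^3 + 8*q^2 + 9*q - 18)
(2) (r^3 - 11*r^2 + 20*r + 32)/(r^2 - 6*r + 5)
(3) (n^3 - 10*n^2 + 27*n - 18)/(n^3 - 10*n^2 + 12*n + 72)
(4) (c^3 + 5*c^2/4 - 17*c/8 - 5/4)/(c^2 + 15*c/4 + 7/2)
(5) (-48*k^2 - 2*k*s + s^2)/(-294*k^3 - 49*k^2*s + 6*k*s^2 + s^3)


(1) = q/(q + 3)
(2) = (r^3 - 11*r^2 + 20*r + 32)/(r^2 - 6*r + 5)
(3) = (n^2 - 4*n + 3)/(n^2 - 4*n - 12)
(4) = (8*c^2 - 6*c - 5)/(8*c + 14)
(5) = (-8*k + s)/(-49*k^2 + s^2)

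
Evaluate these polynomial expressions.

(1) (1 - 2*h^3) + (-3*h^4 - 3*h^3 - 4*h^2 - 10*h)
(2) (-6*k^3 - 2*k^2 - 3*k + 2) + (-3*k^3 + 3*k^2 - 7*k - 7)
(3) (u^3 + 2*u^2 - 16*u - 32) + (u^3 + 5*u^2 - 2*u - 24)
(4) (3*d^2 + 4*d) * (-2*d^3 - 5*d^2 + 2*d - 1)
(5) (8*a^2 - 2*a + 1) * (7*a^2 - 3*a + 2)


(1) = -3*h^4 - 5*h^3 - 4*h^2 - 10*h + 1
(2) = -9*k^3 + k^2 - 10*k - 5
(3) = 2*u^3 + 7*u^2 - 18*u - 56
(4) = -6*d^5 - 23*d^4 - 14*d^3 + 5*d^2 - 4*d
(5) = 56*a^4 - 38*a^3 + 29*a^2 - 7*a + 2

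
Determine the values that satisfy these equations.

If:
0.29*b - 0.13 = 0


Then:
b = 0.45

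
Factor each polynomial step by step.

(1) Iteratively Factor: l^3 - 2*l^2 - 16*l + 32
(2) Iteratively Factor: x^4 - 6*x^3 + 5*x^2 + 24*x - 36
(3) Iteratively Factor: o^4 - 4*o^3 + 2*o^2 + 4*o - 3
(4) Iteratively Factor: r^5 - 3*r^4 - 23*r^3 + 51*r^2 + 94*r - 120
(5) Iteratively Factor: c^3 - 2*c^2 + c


(1) = (l + 4)*(l^2 - 6*l + 8) = (l - 4)*(l + 4)*(l - 2)
(2) = (x - 3)*(x^3 - 3*x^2 - 4*x + 12) = (x - 3)^2*(x^2 - 4) = (x - 3)^2*(x + 2)*(x - 2)
(3) = (o + 1)*(o^3 - 5*o^2 + 7*o - 3) = (o - 1)*(o + 1)*(o^2 - 4*o + 3) = (o - 1)^2*(o + 1)*(o - 3)
(4) = (r - 3)*(r^4 - 23*r^2 - 18*r + 40) = (r - 5)*(r - 3)*(r^3 + 5*r^2 + 2*r - 8) = (r - 5)*(r - 3)*(r - 1)*(r^2 + 6*r + 8) = (r - 5)*(r - 3)*(r - 1)*(r + 2)*(r + 4)
(5) = (c - 1)*(c^2 - c) = (c - 1)^2*(c)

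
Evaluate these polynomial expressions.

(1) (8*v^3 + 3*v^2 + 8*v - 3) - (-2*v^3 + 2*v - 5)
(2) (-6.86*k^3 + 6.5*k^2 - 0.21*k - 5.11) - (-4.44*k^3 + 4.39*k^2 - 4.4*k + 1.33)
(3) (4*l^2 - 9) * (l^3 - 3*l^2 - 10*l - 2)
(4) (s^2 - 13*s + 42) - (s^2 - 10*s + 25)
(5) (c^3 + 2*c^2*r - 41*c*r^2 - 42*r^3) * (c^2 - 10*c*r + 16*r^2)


(1) = 10*v^3 + 3*v^2 + 6*v + 2
(2) = -2.42*k^3 + 2.11*k^2 + 4.19*k - 6.44
(3) = 4*l^5 - 12*l^4 - 49*l^3 + 19*l^2 + 90*l + 18
(4) = 17 - 3*s
(5) = c^5 - 8*c^4*r - 45*c^3*r^2 + 400*c^2*r^3 - 236*c*r^4 - 672*r^5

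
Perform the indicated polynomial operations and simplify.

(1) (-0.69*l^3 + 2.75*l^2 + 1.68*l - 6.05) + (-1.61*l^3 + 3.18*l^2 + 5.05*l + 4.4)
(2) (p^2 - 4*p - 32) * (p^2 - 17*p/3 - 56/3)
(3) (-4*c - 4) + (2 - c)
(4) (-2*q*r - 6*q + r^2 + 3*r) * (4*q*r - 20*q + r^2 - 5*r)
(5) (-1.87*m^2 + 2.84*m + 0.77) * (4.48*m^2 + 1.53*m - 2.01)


(1) = -2.3*l^3 + 5.93*l^2 + 6.73*l - 1.65
(2) = p^4 - 29*p^3/3 - 28*p^2 + 256*p + 1792/3
(3) = -5*c - 2
(4) = -8*q^2*r^2 + 16*q^2*r + 120*q^2 + 2*q*r^3 - 4*q*r^2 - 30*q*r + r^4 - 2*r^3 - 15*r^2
(5) = -8.3776*m^4 + 9.8621*m^3 + 11.5535*m^2 - 4.5303*m - 1.5477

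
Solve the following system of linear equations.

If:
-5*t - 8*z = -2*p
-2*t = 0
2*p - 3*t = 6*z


Then:
p = 0
t = 0
z = 0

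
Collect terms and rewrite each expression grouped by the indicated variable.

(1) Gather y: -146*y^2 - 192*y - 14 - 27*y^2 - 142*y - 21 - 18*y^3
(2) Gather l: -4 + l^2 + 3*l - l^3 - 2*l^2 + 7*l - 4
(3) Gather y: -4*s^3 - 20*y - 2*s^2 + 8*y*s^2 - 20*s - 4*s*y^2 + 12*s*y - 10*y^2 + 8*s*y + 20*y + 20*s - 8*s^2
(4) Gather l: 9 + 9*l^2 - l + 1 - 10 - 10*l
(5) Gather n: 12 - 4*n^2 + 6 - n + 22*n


(1) = -18*y^3 - 173*y^2 - 334*y - 35
(2) = -l^3 - l^2 + 10*l - 8
(3) = -4*s^3 - 10*s^2 + y^2*(-4*s - 10) + y*(8*s^2 + 20*s)
(4) = 9*l^2 - 11*l
(5) = -4*n^2 + 21*n + 18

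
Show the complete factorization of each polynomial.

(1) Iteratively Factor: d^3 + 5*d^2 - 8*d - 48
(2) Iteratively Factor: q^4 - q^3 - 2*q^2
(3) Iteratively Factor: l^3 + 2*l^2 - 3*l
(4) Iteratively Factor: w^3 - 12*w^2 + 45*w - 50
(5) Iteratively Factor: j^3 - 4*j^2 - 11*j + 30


(1) = (d - 3)*(d^2 + 8*d + 16) = (d - 3)*(d + 4)*(d + 4)
(2) = (q - 2)*(q^3 + q^2) = q*(q - 2)*(q^2 + q) = q^2*(q - 2)*(q + 1)
(3) = (l + 3)*(l^2 - l) = (l - 1)*(l + 3)*(l)
(4) = (w - 5)*(w^2 - 7*w + 10) = (w - 5)*(w - 2)*(w - 5)
(5) = (j + 3)*(j^2 - 7*j + 10) = (j - 5)*(j + 3)*(j - 2)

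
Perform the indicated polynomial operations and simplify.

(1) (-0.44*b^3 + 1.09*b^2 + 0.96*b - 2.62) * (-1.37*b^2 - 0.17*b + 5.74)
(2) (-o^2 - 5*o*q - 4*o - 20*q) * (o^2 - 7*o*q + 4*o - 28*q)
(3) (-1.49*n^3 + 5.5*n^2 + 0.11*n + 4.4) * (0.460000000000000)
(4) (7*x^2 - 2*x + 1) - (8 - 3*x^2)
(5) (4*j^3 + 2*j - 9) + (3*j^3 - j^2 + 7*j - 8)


(1) = 0.6028*b^5 - 1.4185*b^4 - 4.0261*b^3 + 9.6828*b^2 + 5.9558*b - 15.0388
(2) = -o^4 + 2*o^3*q - 8*o^3 + 35*o^2*q^2 + 16*o^2*q - 16*o^2 + 280*o*q^2 + 32*o*q + 560*q^2
(3) = -0.6854*n^3 + 2.53*n^2 + 0.0506*n + 2.024
(4) = 10*x^2 - 2*x - 7
(5) = 7*j^3 - j^2 + 9*j - 17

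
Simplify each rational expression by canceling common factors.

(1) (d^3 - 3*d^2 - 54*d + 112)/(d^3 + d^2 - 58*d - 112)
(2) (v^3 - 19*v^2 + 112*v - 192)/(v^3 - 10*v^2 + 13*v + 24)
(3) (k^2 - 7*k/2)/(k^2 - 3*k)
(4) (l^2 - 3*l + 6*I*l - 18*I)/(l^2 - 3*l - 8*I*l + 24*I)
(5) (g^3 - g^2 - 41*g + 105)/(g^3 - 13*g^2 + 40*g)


(1) = (d - 2)/(d + 2)
(2) = (v - 8)/(v + 1)
(3) = (2*k - 7)/(2*k - 6)
(4) = (l + 6*I)/(l - 8*I)
(5) = (g^2 + 4*g - 21)/(g^2 - 8*g)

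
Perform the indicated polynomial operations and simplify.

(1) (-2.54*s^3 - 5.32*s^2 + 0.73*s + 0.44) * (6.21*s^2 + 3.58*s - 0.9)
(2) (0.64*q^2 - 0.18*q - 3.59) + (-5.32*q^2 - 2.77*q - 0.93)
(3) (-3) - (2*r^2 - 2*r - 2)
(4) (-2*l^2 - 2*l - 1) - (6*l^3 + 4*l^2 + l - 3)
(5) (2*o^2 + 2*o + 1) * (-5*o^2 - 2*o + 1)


(1) = -15.7734*s^5 - 42.1304*s^4 - 12.2263*s^3 + 10.1338*s^2 + 0.9182*s - 0.396
(2) = -4.68*q^2 - 2.95*q - 4.52
(3) = -2*r^2 + 2*r - 1
(4) = -6*l^3 - 6*l^2 - 3*l + 2
(5) = -10*o^4 - 14*o^3 - 7*o^2 + 1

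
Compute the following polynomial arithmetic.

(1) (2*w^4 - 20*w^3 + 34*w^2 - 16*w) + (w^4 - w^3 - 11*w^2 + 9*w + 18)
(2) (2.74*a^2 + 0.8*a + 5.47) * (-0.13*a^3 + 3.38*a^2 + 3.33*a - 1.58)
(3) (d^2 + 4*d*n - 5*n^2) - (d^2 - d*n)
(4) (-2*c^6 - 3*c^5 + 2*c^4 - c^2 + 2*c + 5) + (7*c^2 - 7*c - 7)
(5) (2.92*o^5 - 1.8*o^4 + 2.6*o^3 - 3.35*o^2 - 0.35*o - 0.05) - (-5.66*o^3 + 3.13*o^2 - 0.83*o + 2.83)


(1) = 3*w^4 - 21*w^3 + 23*w^2 - 7*w + 18
(2) = -0.3562*a^5 + 9.1572*a^4 + 11.1171*a^3 + 16.8234*a^2 + 16.9511*a - 8.6426
(3) = 5*d*n - 5*n^2
(4) = -2*c^6 - 3*c^5 + 2*c^4 + 6*c^2 - 5*c - 2
(5) = 2.92*o^5 - 1.8*o^4 + 8.26*o^3 - 6.48*o^2 + 0.48*o - 2.88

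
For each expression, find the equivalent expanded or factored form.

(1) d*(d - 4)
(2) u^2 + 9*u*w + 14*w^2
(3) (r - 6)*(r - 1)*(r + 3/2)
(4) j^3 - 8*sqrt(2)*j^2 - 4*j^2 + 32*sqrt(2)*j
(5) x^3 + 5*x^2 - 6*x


(1) = d^2 - 4*d
(2) = (u + 2*w)*(u + 7*w)
(3) = r^3 - 11*r^2/2 - 9*r/2 + 9
(4) = j*(j - 4)*(j - 8*sqrt(2))
(5) = x*(x - 1)*(x + 6)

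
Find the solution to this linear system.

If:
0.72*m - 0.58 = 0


Then:
m = 0.81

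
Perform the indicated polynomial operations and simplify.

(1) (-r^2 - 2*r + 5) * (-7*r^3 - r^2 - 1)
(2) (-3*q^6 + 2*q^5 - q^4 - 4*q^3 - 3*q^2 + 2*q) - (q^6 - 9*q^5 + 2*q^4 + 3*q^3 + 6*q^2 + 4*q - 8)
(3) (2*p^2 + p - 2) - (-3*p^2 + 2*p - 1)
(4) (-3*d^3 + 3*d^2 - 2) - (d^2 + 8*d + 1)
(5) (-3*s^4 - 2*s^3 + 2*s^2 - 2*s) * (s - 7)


(1) = 7*r^5 + 15*r^4 - 33*r^3 - 4*r^2 + 2*r - 5
(2) = -4*q^6 + 11*q^5 - 3*q^4 - 7*q^3 - 9*q^2 - 2*q + 8
(3) = 5*p^2 - p - 1
(4) = -3*d^3 + 2*d^2 - 8*d - 3
(5) = -3*s^5 + 19*s^4 + 16*s^3 - 16*s^2 + 14*s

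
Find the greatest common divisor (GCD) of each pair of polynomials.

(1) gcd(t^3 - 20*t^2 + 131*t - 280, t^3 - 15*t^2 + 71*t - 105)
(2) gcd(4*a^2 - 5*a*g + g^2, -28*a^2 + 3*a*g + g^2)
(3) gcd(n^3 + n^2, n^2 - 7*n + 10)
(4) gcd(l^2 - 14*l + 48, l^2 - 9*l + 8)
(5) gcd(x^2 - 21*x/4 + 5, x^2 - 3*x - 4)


(1) = t^2 - 12*t + 35
(2) = 4*a - g
(3) = gcd(n^2*(n + 1), (n - 5)*(n - 2)) = 1
(4) = l - 8
(5) = x - 4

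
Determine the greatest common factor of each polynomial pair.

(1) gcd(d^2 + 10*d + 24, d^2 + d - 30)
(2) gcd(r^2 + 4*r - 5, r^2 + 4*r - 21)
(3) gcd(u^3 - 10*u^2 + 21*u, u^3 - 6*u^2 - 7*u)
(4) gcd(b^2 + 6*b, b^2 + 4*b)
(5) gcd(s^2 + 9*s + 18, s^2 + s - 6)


(1) = d + 6
(2) = gcd((r - 1)*(r + 5), (r - 3)*(r + 7)) = 1
(3) = gcd(u*(u - 7)*(u - 3), u*(u - 7)*(u + 1)) = u^2 - 7*u
(4) = gcd(b*(b + 6), b*(b + 4)) = b
(5) = gcd((s + 3)*(s + 6), (s - 2)*(s + 3)) = s + 3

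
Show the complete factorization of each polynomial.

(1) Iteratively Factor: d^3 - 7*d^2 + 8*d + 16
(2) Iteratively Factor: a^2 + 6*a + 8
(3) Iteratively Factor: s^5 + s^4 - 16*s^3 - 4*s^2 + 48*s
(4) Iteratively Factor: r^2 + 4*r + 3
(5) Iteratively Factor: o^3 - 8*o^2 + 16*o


(1) = (d + 1)*(d^2 - 8*d + 16) = (d - 4)*(d + 1)*(d - 4)
(2) = (a + 4)*(a + 2)
(3) = (s - 2)*(s^4 + 3*s^3 - 10*s^2 - 24*s) = (s - 2)*(s + 4)*(s^3 - s^2 - 6*s) = s*(s - 2)*(s + 4)*(s^2 - s - 6) = s*(s - 2)*(s + 2)*(s + 4)*(s - 3)
(4) = (r + 3)*(r + 1)
(5) = (o - 4)*(o^2 - 4*o) = (o - 4)^2*(o)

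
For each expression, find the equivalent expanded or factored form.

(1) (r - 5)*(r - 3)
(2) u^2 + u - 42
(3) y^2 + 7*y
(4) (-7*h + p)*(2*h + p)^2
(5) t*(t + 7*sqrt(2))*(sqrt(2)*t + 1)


(1) = r^2 - 8*r + 15
(2) = (u - 6)*(u + 7)
(3) = y*(y + 7)
(4) = -28*h^3 - 24*h^2*p - 3*h*p^2 + p^3
(5) = sqrt(2)*t^3 + 15*t^2 + 7*sqrt(2)*t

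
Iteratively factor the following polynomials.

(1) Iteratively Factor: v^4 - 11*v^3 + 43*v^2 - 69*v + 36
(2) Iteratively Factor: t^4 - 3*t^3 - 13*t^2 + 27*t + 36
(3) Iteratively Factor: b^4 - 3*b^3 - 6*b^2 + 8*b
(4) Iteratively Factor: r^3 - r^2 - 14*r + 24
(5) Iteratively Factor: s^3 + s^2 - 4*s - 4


(1) = (v - 4)*(v^3 - 7*v^2 + 15*v - 9) = (v - 4)*(v - 3)*(v^2 - 4*v + 3) = (v - 4)*(v - 3)^2*(v - 1)
(2) = (t + 3)*(t^3 - 6*t^2 + 5*t + 12) = (t + 1)*(t + 3)*(t^2 - 7*t + 12) = (t - 4)*(t + 1)*(t + 3)*(t - 3)
(3) = (b - 1)*(b^3 - 2*b^2 - 8*b) = (b - 1)*(b + 2)*(b^2 - 4*b) = b*(b - 1)*(b + 2)*(b - 4)
(4) = (r + 4)*(r^2 - 5*r + 6) = (r - 2)*(r + 4)*(r - 3)
(5) = (s + 2)*(s^2 - s - 2) = (s + 1)*(s + 2)*(s - 2)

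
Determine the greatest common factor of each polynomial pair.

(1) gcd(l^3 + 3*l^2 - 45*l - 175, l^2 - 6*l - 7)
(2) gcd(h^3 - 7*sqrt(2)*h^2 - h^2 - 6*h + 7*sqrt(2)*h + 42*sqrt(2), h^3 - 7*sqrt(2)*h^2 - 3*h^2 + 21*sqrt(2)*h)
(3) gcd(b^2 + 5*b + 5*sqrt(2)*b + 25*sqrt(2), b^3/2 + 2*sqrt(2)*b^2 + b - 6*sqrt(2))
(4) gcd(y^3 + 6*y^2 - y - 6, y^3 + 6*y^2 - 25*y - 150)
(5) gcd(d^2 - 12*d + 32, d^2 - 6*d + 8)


(1) = l - 7
(2) = h^2 + h*(-7*sqrt(2) - 3) + 21*sqrt(2)
(3) = gcd((b + 5)*(b + 5*sqrt(2)), (b/2 + sqrt(2))*(b - sqrt(2))*(b + 3*sqrt(2))) = 1
(4) = gcd((y - 1)*(y + 1)*(y + 6), (y - 5)*(y + 5)*(y + 6)) = y + 6
(5) = d - 4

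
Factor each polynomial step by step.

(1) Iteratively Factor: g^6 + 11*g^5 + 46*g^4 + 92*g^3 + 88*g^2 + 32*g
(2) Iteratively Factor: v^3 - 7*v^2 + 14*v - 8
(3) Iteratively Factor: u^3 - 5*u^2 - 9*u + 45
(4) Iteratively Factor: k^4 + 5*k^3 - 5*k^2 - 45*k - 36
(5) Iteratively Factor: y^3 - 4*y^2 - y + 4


(1) = (g)*(g^5 + 11*g^4 + 46*g^3 + 92*g^2 + 88*g + 32) = g*(g + 2)*(g^4 + 9*g^3 + 28*g^2 + 36*g + 16) = g*(g + 2)*(g + 4)*(g^3 + 5*g^2 + 8*g + 4) = g*(g + 1)*(g + 2)*(g + 4)*(g^2 + 4*g + 4) = g*(g + 1)*(g + 2)^2*(g + 4)*(g + 2)
(2) = (v - 1)*(v^2 - 6*v + 8) = (v - 2)*(v - 1)*(v - 4)
(3) = (u - 5)*(u^2 - 9) = (u - 5)*(u - 3)*(u + 3)
(4) = (k - 3)*(k^3 + 8*k^2 + 19*k + 12) = (k - 3)*(k + 4)*(k^2 + 4*k + 3) = (k - 3)*(k + 1)*(k + 4)*(k + 3)
(5) = (y + 1)*(y^2 - 5*y + 4) = (y - 4)*(y + 1)*(y - 1)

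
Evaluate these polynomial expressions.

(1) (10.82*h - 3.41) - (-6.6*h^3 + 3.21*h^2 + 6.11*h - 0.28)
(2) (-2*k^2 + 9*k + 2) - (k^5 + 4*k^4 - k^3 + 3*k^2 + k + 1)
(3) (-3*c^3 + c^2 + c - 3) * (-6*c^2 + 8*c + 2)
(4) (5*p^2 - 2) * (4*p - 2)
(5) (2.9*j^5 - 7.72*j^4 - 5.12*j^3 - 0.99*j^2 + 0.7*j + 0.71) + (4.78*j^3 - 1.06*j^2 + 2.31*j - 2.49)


(1) = 6.6*h^3 - 3.21*h^2 + 4.71*h - 3.13
(2) = -k^5 - 4*k^4 + k^3 - 5*k^2 + 8*k + 1
(3) = 18*c^5 - 30*c^4 - 4*c^3 + 28*c^2 - 22*c - 6
(4) = 20*p^3 - 10*p^2 - 8*p + 4
(5) = 2.9*j^5 - 7.72*j^4 - 0.34*j^3 - 2.05*j^2 + 3.01*j - 1.78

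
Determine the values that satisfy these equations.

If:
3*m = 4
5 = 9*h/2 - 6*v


Then:
h = 4*v/3 + 10/9
m = 4/3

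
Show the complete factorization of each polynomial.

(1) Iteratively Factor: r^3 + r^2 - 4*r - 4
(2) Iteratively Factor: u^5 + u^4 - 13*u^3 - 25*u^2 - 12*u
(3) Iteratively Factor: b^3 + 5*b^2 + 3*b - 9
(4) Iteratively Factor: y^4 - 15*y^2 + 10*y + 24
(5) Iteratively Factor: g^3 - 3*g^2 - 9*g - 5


(1) = (r + 1)*(r^2 - 4) = (r + 1)*(r + 2)*(r - 2)
(2) = (u - 4)*(u^4 + 5*u^3 + 7*u^2 + 3*u) = (u - 4)*(u + 3)*(u^3 + 2*u^2 + u) = (u - 4)*(u + 1)*(u + 3)*(u^2 + u) = u*(u - 4)*(u + 1)*(u + 3)*(u + 1)
(3) = (b + 3)*(b^2 + 2*b - 3) = (b + 3)^2*(b - 1)
(4) = (y + 4)*(y^3 - 4*y^2 + y + 6) = (y - 3)*(y + 4)*(y^2 - y - 2) = (y - 3)*(y - 2)*(y + 4)*(y + 1)
(5) = (g - 5)*(g^2 + 2*g + 1) = (g - 5)*(g + 1)*(g + 1)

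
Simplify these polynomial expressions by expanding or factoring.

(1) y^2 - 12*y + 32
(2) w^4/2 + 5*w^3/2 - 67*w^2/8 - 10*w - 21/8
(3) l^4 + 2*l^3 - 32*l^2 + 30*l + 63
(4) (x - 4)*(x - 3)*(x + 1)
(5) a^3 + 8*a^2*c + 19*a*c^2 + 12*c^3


(1) = (y - 8)*(y - 4)
(2) = (w/2 + 1/4)*(w - 3)*(w + 1/2)*(w + 7)
(3) = (l - 3)^2*(l + 1)*(l + 7)
(4) = x^3 - 6*x^2 + 5*x + 12
(5) = (a + c)*(a + 3*c)*(a + 4*c)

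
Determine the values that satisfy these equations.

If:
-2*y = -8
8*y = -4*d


Then:
d = -8
y = 4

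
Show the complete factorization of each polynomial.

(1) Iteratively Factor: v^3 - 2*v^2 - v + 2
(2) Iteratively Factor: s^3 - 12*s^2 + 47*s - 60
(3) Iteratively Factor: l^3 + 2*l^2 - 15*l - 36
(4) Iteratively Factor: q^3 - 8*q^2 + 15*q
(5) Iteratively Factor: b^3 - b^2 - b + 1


(1) = (v - 1)*(v^2 - v - 2) = (v - 1)*(v + 1)*(v - 2)
(2) = (s - 5)*(s^2 - 7*s + 12) = (s - 5)*(s - 4)*(s - 3)
(3) = (l + 3)*(l^2 - l - 12) = (l - 4)*(l + 3)*(l + 3)
(4) = (q - 3)*(q^2 - 5*q) = (q - 5)*(q - 3)*(q)
(5) = (b - 1)*(b^2 - 1) = (b - 1)^2*(b + 1)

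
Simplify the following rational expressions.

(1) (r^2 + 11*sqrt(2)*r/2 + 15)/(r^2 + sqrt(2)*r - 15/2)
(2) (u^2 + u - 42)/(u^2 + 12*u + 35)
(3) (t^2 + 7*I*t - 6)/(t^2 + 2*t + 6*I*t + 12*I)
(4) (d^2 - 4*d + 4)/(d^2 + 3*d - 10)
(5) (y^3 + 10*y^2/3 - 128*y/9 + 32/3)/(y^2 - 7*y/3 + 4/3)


(1) = (4*r + 12*sqrt(2))/(4*r - 6*sqrt(2))
(2) = (u - 6)/(u + 5)
(3) = (t + I)/(t + 2)
(4) = (d - 2)/(d + 5)
(5) = (3*y^2 + 14*y - 24)/(3*y - 3)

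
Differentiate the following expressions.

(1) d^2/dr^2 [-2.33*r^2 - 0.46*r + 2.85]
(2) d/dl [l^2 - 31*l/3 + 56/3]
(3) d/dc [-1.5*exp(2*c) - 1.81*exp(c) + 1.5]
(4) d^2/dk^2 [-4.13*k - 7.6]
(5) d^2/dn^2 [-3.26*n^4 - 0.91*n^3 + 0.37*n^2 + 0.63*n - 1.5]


(1) = -4.66000000000000
(2) = 2*l - 31/3
(3) = (-3.0*exp(c) - 1.81)*exp(c)
(4) = 0
(5) = -39.12*n^2 - 5.46*n + 0.74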